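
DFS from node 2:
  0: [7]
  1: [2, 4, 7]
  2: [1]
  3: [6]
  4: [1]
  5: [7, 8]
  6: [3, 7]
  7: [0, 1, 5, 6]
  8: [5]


Visit 2, push [1]
Visit 1, push [7, 4]
Visit 4, push []
Visit 7, push [6, 5, 0]
Visit 0, push []
Visit 5, push [8]
Visit 8, push []
Visit 6, push [3]
Visit 3, push []

DFS order: [2, 1, 4, 7, 0, 5, 8, 6, 3]


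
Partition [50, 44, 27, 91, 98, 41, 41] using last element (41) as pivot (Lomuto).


Pivot: 41
  27 <= 41: swap -> [27, 44, 50, 91, 98, 41, 41]
  41 <= 41: swap -> [27, 41, 50, 91, 98, 44, 41]
Place pivot at 2: [27, 41, 41, 91, 98, 44, 50]

Partitioned: [27, 41, 41, 91, 98, 44, 50]


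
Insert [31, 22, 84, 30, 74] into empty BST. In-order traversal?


Insert 31: root
Insert 22: L from 31
Insert 84: R from 31
Insert 30: L from 31 -> R from 22
Insert 74: R from 31 -> L from 84

In-order: [22, 30, 31, 74, 84]


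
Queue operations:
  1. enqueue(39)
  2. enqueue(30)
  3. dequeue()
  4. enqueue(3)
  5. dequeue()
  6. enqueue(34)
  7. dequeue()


enqueue(39) -> [39]
enqueue(30) -> [39, 30]
dequeue()->39, [30]
enqueue(3) -> [30, 3]
dequeue()->30, [3]
enqueue(34) -> [3, 34]
dequeue()->3, [34]

Final queue: [34]


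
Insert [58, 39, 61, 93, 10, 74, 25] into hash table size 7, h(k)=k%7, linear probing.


Insert 58: h=2 -> slot 2
Insert 39: h=4 -> slot 4
Insert 61: h=5 -> slot 5
Insert 93: h=2, 1 probes -> slot 3
Insert 10: h=3, 3 probes -> slot 6
Insert 74: h=4, 3 probes -> slot 0
Insert 25: h=4, 4 probes -> slot 1

Table: [74, 25, 58, 93, 39, 61, 10]


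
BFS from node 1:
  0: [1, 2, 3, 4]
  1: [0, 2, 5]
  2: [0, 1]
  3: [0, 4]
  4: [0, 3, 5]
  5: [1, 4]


Visit 1, enqueue [0, 2, 5]
Visit 0, enqueue [3, 4]
Visit 2, enqueue []
Visit 5, enqueue []
Visit 3, enqueue []
Visit 4, enqueue []

BFS order: [1, 0, 2, 5, 3, 4]


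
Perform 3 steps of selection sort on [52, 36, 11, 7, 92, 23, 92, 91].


Initial: [52, 36, 11, 7, 92, 23, 92, 91]
Step 1: min=7 at 3
  Swap: [7, 36, 11, 52, 92, 23, 92, 91]
Step 2: min=11 at 2
  Swap: [7, 11, 36, 52, 92, 23, 92, 91]
Step 3: min=23 at 5
  Swap: [7, 11, 23, 52, 92, 36, 92, 91]

After 3 steps: [7, 11, 23, 52, 92, 36, 92, 91]


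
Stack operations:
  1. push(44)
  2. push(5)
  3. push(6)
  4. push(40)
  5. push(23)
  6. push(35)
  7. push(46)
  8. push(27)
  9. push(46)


push(44) -> [44]
push(5) -> [44, 5]
push(6) -> [44, 5, 6]
push(40) -> [44, 5, 6, 40]
push(23) -> [44, 5, 6, 40, 23]
push(35) -> [44, 5, 6, 40, 23, 35]
push(46) -> [44, 5, 6, 40, 23, 35, 46]
push(27) -> [44, 5, 6, 40, 23, 35, 46, 27]
push(46) -> [44, 5, 6, 40, 23, 35, 46, 27, 46]

Final stack: [44, 5, 6, 40, 23, 35, 46, 27, 46]


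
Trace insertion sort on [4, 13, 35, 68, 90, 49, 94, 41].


Initial: [4, 13, 35, 68, 90, 49, 94, 41]
Insert 13: [4, 13, 35, 68, 90, 49, 94, 41]
Insert 35: [4, 13, 35, 68, 90, 49, 94, 41]
Insert 68: [4, 13, 35, 68, 90, 49, 94, 41]
Insert 90: [4, 13, 35, 68, 90, 49, 94, 41]
Insert 49: [4, 13, 35, 49, 68, 90, 94, 41]
Insert 94: [4, 13, 35, 49, 68, 90, 94, 41]
Insert 41: [4, 13, 35, 41, 49, 68, 90, 94]

Sorted: [4, 13, 35, 41, 49, 68, 90, 94]


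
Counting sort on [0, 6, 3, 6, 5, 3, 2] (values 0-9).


Input: [0, 6, 3, 6, 5, 3, 2]
Counts: [1, 0, 1, 2, 0, 1, 2, 0, 0, 0]

Sorted: [0, 2, 3, 3, 5, 6, 6]


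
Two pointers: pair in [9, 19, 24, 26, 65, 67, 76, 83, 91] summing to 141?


lo=0(9)+hi=8(91)=100
lo=1(19)+hi=8(91)=110
lo=2(24)+hi=8(91)=115
lo=3(26)+hi=8(91)=117
lo=4(65)+hi=8(91)=156
lo=4(65)+hi=7(83)=148
lo=4(65)+hi=6(76)=141

Yes: 65+76=141


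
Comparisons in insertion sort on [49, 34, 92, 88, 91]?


Algorithm: insertion sort
Input: [49, 34, 92, 88, 91]
Sorted: [34, 49, 88, 91, 92]

6


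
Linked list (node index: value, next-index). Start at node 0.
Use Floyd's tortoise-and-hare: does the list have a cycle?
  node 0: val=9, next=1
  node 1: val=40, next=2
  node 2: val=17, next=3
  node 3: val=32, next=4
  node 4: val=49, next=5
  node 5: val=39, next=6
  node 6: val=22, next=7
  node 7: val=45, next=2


Floyd's tortoise (slow, +1) and hare (fast, +2):
  init: slow=0, fast=0
  step 1: slow=1, fast=2
  step 2: slow=2, fast=4
  step 3: slow=3, fast=6
  step 4: slow=4, fast=2
  step 5: slow=5, fast=4
  step 6: slow=6, fast=6
  slow == fast at node 6: cycle detected

Cycle: yes


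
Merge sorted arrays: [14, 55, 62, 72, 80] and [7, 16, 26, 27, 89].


Take 7 from B
Take 14 from A
Take 16 from B
Take 26 from B
Take 27 from B
Take 55 from A
Take 62 from A
Take 72 from A
Take 80 from A

Merged: [7, 14, 16, 26, 27, 55, 62, 72, 80, 89]


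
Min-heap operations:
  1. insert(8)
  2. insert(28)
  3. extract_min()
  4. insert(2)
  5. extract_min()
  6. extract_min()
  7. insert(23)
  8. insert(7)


insert(8) -> [8]
insert(28) -> [8, 28]
extract_min()->8, [28]
insert(2) -> [2, 28]
extract_min()->2, [28]
extract_min()->28, []
insert(23) -> [23]
insert(7) -> [7, 23]

Final heap: [7, 23]


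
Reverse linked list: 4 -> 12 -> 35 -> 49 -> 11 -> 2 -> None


Step 1: curr=4, set curr.next=prev(None) | reversed so far: 4
Step 2: curr=12, set curr.next=prev(4) | reversed so far: 12 -> 4
Step 3: curr=35, set curr.next=prev(12) | reversed so far: 35 -> 12 -> 4
Step 4: curr=49, set curr.next=prev(35) | reversed so far: 49 -> 35 -> 12 -> 4
Step 5: curr=11, set curr.next=prev(49) | reversed so far: 11 -> 49 -> 35 -> 12 -> 4
Step 6: curr=2, set curr.next=prev(11) | reversed so far: 2 -> 11 -> 49 -> 35 -> 12 -> 4

2 -> 11 -> 49 -> 35 -> 12 -> 4 -> None


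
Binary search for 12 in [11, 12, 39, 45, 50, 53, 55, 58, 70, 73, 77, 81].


Step 1: lo=0, hi=11, mid=5, val=53
Step 2: lo=0, hi=4, mid=2, val=39
Step 3: lo=0, hi=1, mid=0, val=11
Step 4: lo=1, hi=1, mid=1, val=12

Found at index 1


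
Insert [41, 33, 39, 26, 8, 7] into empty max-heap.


Insert 41: [41]
Insert 33: [41, 33]
Insert 39: [41, 33, 39]
Insert 26: [41, 33, 39, 26]
Insert 8: [41, 33, 39, 26, 8]
Insert 7: [41, 33, 39, 26, 8, 7]

Final heap: [41, 33, 39, 26, 8, 7]


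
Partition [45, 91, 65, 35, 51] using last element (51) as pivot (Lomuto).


Pivot: 51
  45 <= 51: advance i (no swap)
  35 <= 51: swap -> [45, 35, 65, 91, 51]
Place pivot at 2: [45, 35, 51, 91, 65]

Partitioned: [45, 35, 51, 91, 65]


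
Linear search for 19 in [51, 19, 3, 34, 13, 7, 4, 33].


i=0: 51!=19
i=1: 19==19 found!

Found at 1, 2 comps


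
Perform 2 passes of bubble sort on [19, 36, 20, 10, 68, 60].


Initial: [19, 36, 20, 10, 68, 60]
Pass 1: [19, 20, 10, 36, 60, 68] (3 swaps)
Pass 2: [19, 10, 20, 36, 60, 68] (1 swaps)

After 2 passes: [19, 10, 20, 36, 60, 68]


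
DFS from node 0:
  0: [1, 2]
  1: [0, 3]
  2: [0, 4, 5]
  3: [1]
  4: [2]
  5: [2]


Visit 0, push [2, 1]
Visit 1, push [3]
Visit 3, push []
Visit 2, push [5, 4]
Visit 4, push []
Visit 5, push []

DFS order: [0, 1, 3, 2, 4, 5]


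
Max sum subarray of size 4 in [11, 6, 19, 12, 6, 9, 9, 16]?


[0:4]: 48
[1:5]: 43
[2:6]: 46
[3:7]: 36
[4:8]: 40

Max: 48 at [0:4]


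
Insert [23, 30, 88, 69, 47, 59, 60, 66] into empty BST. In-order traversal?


Insert 23: root
Insert 30: R from 23
Insert 88: R from 23 -> R from 30
Insert 69: R from 23 -> R from 30 -> L from 88
Insert 47: R from 23 -> R from 30 -> L from 88 -> L from 69
Insert 59: R from 23 -> R from 30 -> L from 88 -> L from 69 -> R from 47
Insert 60: R from 23 -> R from 30 -> L from 88 -> L from 69 -> R from 47 -> R from 59
Insert 66: R from 23 -> R from 30 -> L from 88 -> L from 69 -> R from 47 -> R from 59 -> R from 60

In-order: [23, 30, 47, 59, 60, 66, 69, 88]


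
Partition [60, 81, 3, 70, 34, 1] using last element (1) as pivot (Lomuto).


Pivot: 1
Place pivot at 0: [1, 81, 3, 70, 34, 60]

Partitioned: [1, 81, 3, 70, 34, 60]


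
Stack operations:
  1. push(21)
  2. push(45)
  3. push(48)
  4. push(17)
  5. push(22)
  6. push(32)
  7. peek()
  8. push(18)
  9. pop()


push(21) -> [21]
push(45) -> [21, 45]
push(48) -> [21, 45, 48]
push(17) -> [21, 45, 48, 17]
push(22) -> [21, 45, 48, 17, 22]
push(32) -> [21, 45, 48, 17, 22, 32]
peek()->32
push(18) -> [21, 45, 48, 17, 22, 32, 18]
pop()->18, [21, 45, 48, 17, 22, 32]

Final stack: [21, 45, 48, 17, 22, 32]


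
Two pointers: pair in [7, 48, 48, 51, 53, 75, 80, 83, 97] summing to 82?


lo=0(7)+hi=8(97)=104
lo=0(7)+hi=7(83)=90
lo=0(7)+hi=6(80)=87
lo=0(7)+hi=5(75)=82

Yes: 7+75=82


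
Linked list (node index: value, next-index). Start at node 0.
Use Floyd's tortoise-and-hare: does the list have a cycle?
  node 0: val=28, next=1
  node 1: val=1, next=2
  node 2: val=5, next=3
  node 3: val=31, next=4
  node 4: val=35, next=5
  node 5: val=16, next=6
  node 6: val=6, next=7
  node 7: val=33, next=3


Floyd's tortoise (slow, +1) and hare (fast, +2):
  init: slow=0, fast=0
  step 1: slow=1, fast=2
  step 2: slow=2, fast=4
  step 3: slow=3, fast=6
  step 4: slow=4, fast=3
  step 5: slow=5, fast=5
  slow == fast at node 5: cycle detected

Cycle: yes


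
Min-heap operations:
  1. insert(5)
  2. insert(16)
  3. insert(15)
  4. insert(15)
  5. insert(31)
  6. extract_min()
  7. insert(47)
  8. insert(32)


insert(5) -> [5]
insert(16) -> [5, 16]
insert(15) -> [5, 16, 15]
insert(15) -> [5, 15, 15, 16]
insert(31) -> [5, 15, 15, 16, 31]
extract_min()->5, [15, 15, 31, 16]
insert(47) -> [15, 15, 31, 16, 47]
insert(32) -> [15, 15, 31, 16, 47, 32]

Final heap: [15, 15, 31, 16, 47, 32]


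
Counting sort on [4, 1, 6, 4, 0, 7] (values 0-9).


Input: [4, 1, 6, 4, 0, 7]
Counts: [1, 1, 0, 0, 2, 0, 1, 1, 0, 0]

Sorted: [0, 1, 4, 4, 6, 7]


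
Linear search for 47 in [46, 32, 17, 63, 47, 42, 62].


i=0: 46!=47
i=1: 32!=47
i=2: 17!=47
i=3: 63!=47
i=4: 47==47 found!

Found at 4, 5 comps


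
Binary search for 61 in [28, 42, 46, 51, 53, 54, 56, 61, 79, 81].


Step 1: lo=0, hi=9, mid=4, val=53
Step 2: lo=5, hi=9, mid=7, val=61

Found at index 7


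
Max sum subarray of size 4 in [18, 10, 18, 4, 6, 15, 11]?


[0:4]: 50
[1:5]: 38
[2:6]: 43
[3:7]: 36

Max: 50 at [0:4]


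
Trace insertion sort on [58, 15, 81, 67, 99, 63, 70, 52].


Initial: [58, 15, 81, 67, 99, 63, 70, 52]
Insert 15: [15, 58, 81, 67, 99, 63, 70, 52]
Insert 81: [15, 58, 81, 67, 99, 63, 70, 52]
Insert 67: [15, 58, 67, 81, 99, 63, 70, 52]
Insert 99: [15, 58, 67, 81, 99, 63, 70, 52]
Insert 63: [15, 58, 63, 67, 81, 99, 70, 52]
Insert 70: [15, 58, 63, 67, 70, 81, 99, 52]
Insert 52: [15, 52, 58, 63, 67, 70, 81, 99]

Sorted: [15, 52, 58, 63, 67, 70, 81, 99]


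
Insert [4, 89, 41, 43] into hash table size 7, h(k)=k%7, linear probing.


Insert 4: h=4 -> slot 4
Insert 89: h=5 -> slot 5
Insert 41: h=6 -> slot 6
Insert 43: h=1 -> slot 1

Table: [None, 43, None, None, 4, 89, 41]


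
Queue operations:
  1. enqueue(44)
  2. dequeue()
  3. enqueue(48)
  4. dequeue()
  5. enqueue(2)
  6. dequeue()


enqueue(44) -> [44]
dequeue()->44, []
enqueue(48) -> [48]
dequeue()->48, []
enqueue(2) -> [2]
dequeue()->2, []

Final queue: []


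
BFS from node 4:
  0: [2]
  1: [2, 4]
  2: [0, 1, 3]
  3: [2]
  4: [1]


Visit 4, enqueue [1]
Visit 1, enqueue [2]
Visit 2, enqueue [0, 3]
Visit 0, enqueue []
Visit 3, enqueue []

BFS order: [4, 1, 2, 0, 3]


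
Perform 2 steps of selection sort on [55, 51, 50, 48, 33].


Initial: [55, 51, 50, 48, 33]
Step 1: min=33 at 4
  Swap: [33, 51, 50, 48, 55]
Step 2: min=48 at 3
  Swap: [33, 48, 50, 51, 55]

After 2 steps: [33, 48, 50, 51, 55]


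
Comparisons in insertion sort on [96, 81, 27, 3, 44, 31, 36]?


Algorithm: insertion sort
Input: [96, 81, 27, 3, 44, 31, 36]
Sorted: [3, 27, 31, 36, 44, 81, 96]

17


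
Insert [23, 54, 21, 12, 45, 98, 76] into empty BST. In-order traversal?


Insert 23: root
Insert 54: R from 23
Insert 21: L from 23
Insert 12: L from 23 -> L from 21
Insert 45: R from 23 -> L from 54
Insert 98: R from 23 -> R from 54
Insert 76: R from 23 -> R from 54 -> L from 98

In-order: [12, 21, 23, 45, 54, 76, 98]


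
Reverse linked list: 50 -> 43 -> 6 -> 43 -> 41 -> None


Step 1: curr=50, set curr.next=prev(None) | reversed so far: 50
Step 2: curr=43, set curr.next=prev(50) | reversed so far: 43 -> 50
Step 3: curr=6, set curr.next=prev(43) | reversed so far: 6 -> 43 -> 50
Step 4: curr=43, set curr.next=prev(6) | reversed so far: 43 -> 6 -> 43 -> 50
Step 5: curr=41, set curr.next=prev(43) | reversed so far: 41 -> 43 -> 6 -> 43 -> 50

41 -> 43 -> 6 -> 43 -> 50 -> None


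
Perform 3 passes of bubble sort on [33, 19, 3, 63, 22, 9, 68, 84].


Initial: [33, 19, 3, 63, 22, 9, 68, 84]
Pass 1: [19, 3, 33, 22, 9, 63, 68, 84] (4 swaps)
Pass 2: [3, 19, 22, 9, 33, 63, 68, 84] (3 swaps)
Pass 3: [3, 19, 9, 22, 33, 63, 68, 84] (1 swaps)

After 3 passes: [3, 19, 9, 22, 33, 63, 68, 84]


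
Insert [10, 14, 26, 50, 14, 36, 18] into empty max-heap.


Insert 10: [10]
Insert 14: [14, 10]
Insert 26: [26, 10, 14]
Insert 50: [50, 26, 14, 10]
Insert 14: [50, 26, 14, 10, 14]
Insert 36: [50, 26, 36, 10, 14, 14]
Insert 18: [50, 26, 36, 10, 14, 14, 18]

Final heap: [50, 26, 36, 10, 14, 14, 18]


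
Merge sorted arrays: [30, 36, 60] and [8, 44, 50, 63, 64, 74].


Take 8 from B
Take 30 from A
Take 36 from A
Take 44 from B
Take 50 from B
Take 60 from A

Merged: [8, 30, 36, 44, 50, 60, 63, 64, 74]


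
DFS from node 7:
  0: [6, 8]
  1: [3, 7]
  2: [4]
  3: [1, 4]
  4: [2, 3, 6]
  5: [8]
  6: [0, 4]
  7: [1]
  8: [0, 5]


Visit 7, push [1]
Visit 1, push [3]
Visit 3, push [4]
Visit 4, push [6, 2]
Visit 2, push []
Visit 6, push [0]
Visit 0, push [8]
Visit 8, push [5]
Visit 5, push []

DFS order: [7, 1, 3, 4, 2, 6, 0, 8, 5]


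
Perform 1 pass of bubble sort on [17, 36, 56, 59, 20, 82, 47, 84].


Initial: [17, 36, 56, 59, 20, 82, 47, 84]
Pass 1: [17, 36, 56, 20, 59, 47, 82, 84] (2 swaps)

After 1 pass: [17, 36, 56, 20, 59, 47, 82, 84]


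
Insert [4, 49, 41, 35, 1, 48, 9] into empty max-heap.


Insert 4: [4]
Insert 49: [49, 4]
Insert 41: [49, 4, 41]
Insert 35: [49, 35, 41, 4]
Insert 1: [49, 35, 41, 4, 1]
Insert 48: [49, 35, 48, 4, 1, 41]
Insert 9: [49, 35, 48, 4, 1, 41, 9]

Final heap: [49, 35, 48, 4, 1, 41, 9]


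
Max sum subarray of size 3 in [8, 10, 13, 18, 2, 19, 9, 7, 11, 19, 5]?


[0:3]: 31
[1:4]: 41
[2:5]: 33
[3:6]: 39
[4:7]: 30
[5:8]: 35
[6:9]: 27
[7:10]: 37
[8:11]: 35

Max: 41 at [1:4]


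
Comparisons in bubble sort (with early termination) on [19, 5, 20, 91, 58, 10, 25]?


Algorithm: bubble sort (with early termination)
Input: [19, 5, 20, 91, 58, 10, 25]
Sorted: [5, 10, 19, 20, 25, 58, 91]

20


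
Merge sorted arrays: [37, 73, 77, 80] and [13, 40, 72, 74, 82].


Take 13 from B
Take 37 from A
Take 40 from B
Take 72 from B
Take 73 from A
Take 74 from B
Take 77 from A
Take 80 from A

Merged: [13, 37, 40, 72, 73, 74, 77, 80, 82]


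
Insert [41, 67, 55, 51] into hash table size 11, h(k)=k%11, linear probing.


Insert 41: h=8 -> slot 8
Insert 67: h=1 -> slot 1
Insert 55: h=0 -> slot 0
Insert 51: h=7 -> slot 7

Table: [55, 67, None, None, None, None, None, 51, 41, None, None]


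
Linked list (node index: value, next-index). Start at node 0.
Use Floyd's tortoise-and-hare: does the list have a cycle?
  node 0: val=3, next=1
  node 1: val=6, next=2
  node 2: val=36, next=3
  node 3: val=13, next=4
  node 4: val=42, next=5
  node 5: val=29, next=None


Floyd's tortoise (slow, +1) and hare (fast, +2):
  init: slow=0, fast=0
  step 1: slow=1, fast=2
  step 2: slow=2, fast=4
  step 3: fast 4->5->None, no cycle

Cycle: no


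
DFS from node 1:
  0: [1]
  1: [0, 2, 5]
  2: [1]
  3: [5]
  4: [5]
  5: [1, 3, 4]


Visit 1, push [5, 2, 0]
Visit 0, push []
Visit 2, push []
Visit 5, push [4, 3]
Visit 3, push []
Visit 4, push []

DFS order: [1, 0, 2, 5, 3, 4]


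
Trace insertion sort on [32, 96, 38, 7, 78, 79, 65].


Initial: [32, 96, 38, 7, 78, 79, 65]
Insert 96: [32, 96, 38, 7, 78, 79, 65]
Insert 38: [32, 38, 96, 7, 78, 79, 65]
Insert 7: [7, 32, 38, 96, 78, 79, 65]
Insert 78: [7, 32, 38, 78, 96, 79, 65]
Insert 79: [7, 32, 38, 78, 79, 96, 65]
Insert 65: [7, 32, 38, 65, 78, 79, 96]

Sorted: [7, 32, 38, 65, 78, 79, 96]


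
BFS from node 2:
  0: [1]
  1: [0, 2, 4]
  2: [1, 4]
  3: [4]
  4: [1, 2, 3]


Visit 2, enqueue [1, 4]
Visit 1, enqueue [0]
Visit 4, enqueue [3]
Visit 0, enqueue []
Visit 3, enqueue []

BFS order: [2, 1, 4, 0, 3]


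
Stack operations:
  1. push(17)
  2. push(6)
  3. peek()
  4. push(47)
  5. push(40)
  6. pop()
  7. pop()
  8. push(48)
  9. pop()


push(17) -> [17]
push(6) -> [17, 6]
peek()->6
push(47) -> [17, 6, 47]
push(40) -> [17, 6, 47, 40]
pop()->40, [17, 6, 47]
pop()->47, [17, 6]
push(48) -> [17, 6, 48]
pop()->48, [17, 6]

Final stack: [17, 6]


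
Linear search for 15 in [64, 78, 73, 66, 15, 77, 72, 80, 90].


i=0: 64!=15
i=1: 78!=15
i=2: 73!=15
i=3: 66!=15
i=4: 15==15 found!

Found at 4, 5 comps


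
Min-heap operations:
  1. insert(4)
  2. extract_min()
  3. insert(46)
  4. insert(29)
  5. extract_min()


insert(4) -> [4]
extract_min()->4, []
insert(46) -> [46]
insert(29) -> [29, 46]
extract_min()->29, [46]

Final heap: [46]


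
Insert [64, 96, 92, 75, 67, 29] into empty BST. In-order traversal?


Insert 64: root
Insert 96: R from 64
Insert 92: R from 64 -> L from 96
Insert 75: R from 64 -> L from 96 -> L from 92
Insert 67: R from 64 -> L from 96 -> L from 92 -> L from 75
Insert 29: L from 64

In-order: [29, 64, 67, 75, 92, 96]


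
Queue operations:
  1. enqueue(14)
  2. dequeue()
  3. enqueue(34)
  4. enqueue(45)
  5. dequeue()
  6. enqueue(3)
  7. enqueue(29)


enqueue(14) -> [14]
dequeue()->14, []
enqueue(34) -> [34]
enqueue(45) -> [34, 45]
dequeue()->34, [45]
enqueue(3) -> [45, 3]
enqueue(29) -> [45, 3, 29]

Final queue: [45, 3, 29]


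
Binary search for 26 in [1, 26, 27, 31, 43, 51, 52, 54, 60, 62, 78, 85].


Step 1: lo=0, hi=11, mid=5, val=51
Step 2: lo=0, hi=4, mid=2, val=27
Step 3: lo=0, hi=1, mid=0, val=1
Step 4: lo=1, hi=1, mid=1, val=26

Found at index 1


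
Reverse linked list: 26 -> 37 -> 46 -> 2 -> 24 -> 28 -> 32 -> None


Step 1: curr=26, set curr.next=prev(None) | reversed so far: 26
Step 2: curr=37, set curr.next=prev(26) | reversed so far: 37 -> 26
Step 3: curr=46, set curr.next=prev(37) | reversed so far: 46 -> 37 -> 26
Step 4: curr=2, set curr.next=prev(46) | reversed so far: 2 -> 46 -> 37 -> 26
Step 5: curr=24, set curr.next=prev(2) | reversed so far: 24 -> 2 -> 46 -> 37 -> 26
Step 6: curr=28, set curr.next=prev(24) | reversed so far: 28 -> 24 -> 2 -> 46 -> 37 -> 26
Step 7: curr=32, set curr.next=prev(28) | reversed so far: 32 -> 28 -> 24 -> 2 -> 46 -> 37 -> 26

32 -> 28 -> 24 -> 2 -> 46 -> 37 -> 26 -> None


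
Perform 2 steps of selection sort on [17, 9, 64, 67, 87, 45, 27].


Initial: [17, 9, 64, 67, 87, 45, 27]
Step 1: min=9 at 1
  Swap: [9, 17, 64, 67, 87, 45, 27]
Step 2: min=17 at 1
  Swap: [9, 17, 64, 67, 87, 45, 27]

After 2 steps: [9, 17, 64, 67, 87, 45, 27]


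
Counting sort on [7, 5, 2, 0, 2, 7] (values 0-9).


Input: [7, 5, 2, 0, 2, 7]
Counts: [1, 0, 2, 0, 0, 1, 0, 2, 0, 0]

Sorted: [0, 2, 2, 5, 7, 7]


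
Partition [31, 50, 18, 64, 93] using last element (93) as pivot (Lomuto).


Pivot: 93
  31 <= 93: advance i (no swap)
  50 <= 93: advance i (no swap)
  18 <= 93: advance i (no swap)
  64 <= 93: advance i (no swap)
Place pivot at 4: [31, 50, 18, 64, 93]

Partitioned: [31, 50, 18, 64, 93]


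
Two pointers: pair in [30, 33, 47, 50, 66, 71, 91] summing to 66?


lo=0(30)+hi=6(91)=121
lo=0(30)+hi=5(71)=101
lo=0(30)+hi=4(66)=96
lo=0(30)+hi=3(50)=80
lo=0(30)+hi=2(47)=77
lo=0(30)+hi=1(33)=63

No pair found


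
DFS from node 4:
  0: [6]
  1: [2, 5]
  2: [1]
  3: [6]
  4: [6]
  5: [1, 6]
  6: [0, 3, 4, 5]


Visit 4, push [6]
Visit 6, push [5, 3, 0]
Visit 0, push []
Visit 3, push []
Visit 5, push [1]
Visit 1, push [2]
Visit 2, push []

DFS order: [4, 6, 0, 3, 5, 1, 2]


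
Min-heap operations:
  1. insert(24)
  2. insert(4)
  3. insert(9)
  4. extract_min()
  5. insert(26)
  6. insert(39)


insert(24) -> [24]
insert(4) -> [4, 24]
insert(9) -> [4, 24, 9]
extract_min()->4, [9, 24]
insert(26) -> [9, 24, 26]
insert(39) -> [9, 24, 26, 39]

Final heap: [9, 24, 26, 39]


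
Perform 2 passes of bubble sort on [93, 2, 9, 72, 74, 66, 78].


Initial: [93, 2, 9, 72, 74, 66, 78]
Pass 1: [2, 9, 72, 74, 66, 78, 93] (6 swaps)
Pass 2: [2, 9, 72, 66, 74, 78, 93] (1 swaps)

After 2 passes: [2, 9, 72, 66, 74, 78, 93]


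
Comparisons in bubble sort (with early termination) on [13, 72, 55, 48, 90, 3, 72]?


Algorithm: bubble sort (with early termination)
Input: [13, 72, 55, 48, 90, 3, 72]
Sorted: [3, 13, 48, 55, 72, 72, 90]

21


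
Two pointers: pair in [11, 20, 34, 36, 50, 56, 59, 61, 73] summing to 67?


lo=0(11)+hi=8(73)=84
lo=0(11)+hi=7(61)=72
lo=0(11)+hi=6(59)=70
lo=0(11)+hi=5(56)=67

Yes: 11+56=67


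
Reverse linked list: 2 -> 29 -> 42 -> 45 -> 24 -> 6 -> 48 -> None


Step 1: curr=2, set curr.next=prev(None) | reversed so far: 2
Step 2: curr=29, set curr.next=prev(2) | reversed so far: 29 -> 2
Step 3: curr=42, set curr.next=prev(29) | reversed so far: 42 -> 29 -> 2
Step 4: curr=45, set curr.next=prev(42) | reversed so far: 45 -> 42 -> 29 -> 2
Step 5: curr=24, set curr.next=prev(45) | reversed so far: 24 -> 45 -> 42 -> 29 -> 2
Step 6: curr=6, set curr.next=prev(24) | reversed so far: 6 -> 24 -> 45 -> 42 -> 29 -> 2
Step 7: curr=48, set curr.next=prev(6) | reversed so far: 48 -> 6 -> 24 -> 45 -> 42 -> 29 -> 2

48 -> 6 -> 24 -> 45 -> 42 -> 29 -> 2 -> None


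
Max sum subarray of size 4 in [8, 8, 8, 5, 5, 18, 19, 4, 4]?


[0:4]: 29
[1:5]: 26
[2:6]: 36
[3:7]: 47
[4:8]: 46
[5:9]: 45

Max: 47 at [3:7]


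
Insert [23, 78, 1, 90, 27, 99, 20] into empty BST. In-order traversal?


Insert 23: root
Insert 78: R from 23
Insert 1: L from 23
Insert 90: R from 23 -> R from 78
Insert 27: R from 23 -> L from 78
Insert 99: R from 23 -> R from 78 -> R from 90
Insert 20: L from 23 -> R from 1

In-order: [1, 20, 23, 27, 78, 90, 99]


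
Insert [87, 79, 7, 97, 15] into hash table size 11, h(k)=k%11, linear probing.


Insert 87: h=10 -> slot 10
Insert 79: h=2 -> slot 2
Insert 7: h=7 -> slot 7
Insert 97: h=9 -> slot 9
Insert 15: h=4 -> slot 4

Table: [None, None, 79, None, 15, None, None, 7, None, 97, 87]


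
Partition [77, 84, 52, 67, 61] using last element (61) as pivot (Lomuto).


Pivot: 61
  52 <= 61: swap -> [52, 84, 77, 67, 61]
Place pivot at 1: [52, 61, 77, 67, 84]

Partitioned: [52, 61, 77, 67, 84]


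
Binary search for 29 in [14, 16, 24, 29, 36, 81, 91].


Step 1: lo=0, hi=6, mid=3, val=29

Found at index 3


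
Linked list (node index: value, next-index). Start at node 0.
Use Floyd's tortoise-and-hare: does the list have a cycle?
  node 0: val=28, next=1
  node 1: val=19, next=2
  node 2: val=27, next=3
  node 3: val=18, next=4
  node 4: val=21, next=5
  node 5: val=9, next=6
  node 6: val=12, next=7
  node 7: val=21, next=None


Floyd's tortoise (slow, +1) and hare (fast, +2):
  init: slow=0, fast=0
  step 1: slow=1, fast=2
  step 2: slow=2, fast=4
  step 3: slow=3, fast=6
  step 4: fast 6->7->None, no cycle

Cycle: no


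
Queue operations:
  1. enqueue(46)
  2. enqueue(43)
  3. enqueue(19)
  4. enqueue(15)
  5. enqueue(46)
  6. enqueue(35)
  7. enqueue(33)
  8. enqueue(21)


enqueue(46) -> [46]
enqueue(43) -> [46, 43]
enqueue(19) -> [46, 43, 19]
enqueue(15) -> [46, 43, 19, 15]
enqueue(46) -> [46, 43, 19, 15, 46]
enqueue(35) -> [46, 43, 19, 15, 46, 35]
enqueue(33) -> [46, 43, 19, 15, 46, 35, 33]
enqueue(21) -> [46, 43, 19, 15, 46, 35, 33, 21]

Final queue: [46, 43, 19, 15, 46, 35, 33, 21]


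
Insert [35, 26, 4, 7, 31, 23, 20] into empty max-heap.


Insert 35: [35]
Insert 26: [35, 26]
Insert 4: [35, 26, 4]
Insert 7: [35, 26, 4, 7]
Insert 31: [35, 31, 4, 7, 26]
Insert 23: [35, 31, 23, 7, 26, 4]
Insert 20: [35, 31, 23, 7, 26, 4, 20]

Final heap: [35, 31, 23, 7, 26, 4, 20]


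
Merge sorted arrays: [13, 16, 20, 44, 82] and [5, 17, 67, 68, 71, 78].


Take 5 from B
Take 13 from A
Take 16 from A
Take 17 from B
Take 20 from A
Take 44 from A
Take 67 from B
Take 68 from B
Take 71 from B
Take 78 from B

Merged: [5, 13, 16, 17, 20, 44, 67, 68, 71, 78, 82]


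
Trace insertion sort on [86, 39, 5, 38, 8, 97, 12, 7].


Initial: [86, 39, 5, 38, 8, 97, 12, 7]
Insert 39: [39, 86, 5, 38, 8, 97, 12, 7]
Insert 5: [5, 39, 86, 38, 8, 97, 12, 7]
Insert 38: [5, 38, 39, 86, 8, 97, 12, 7]
Insert 8: [5, 8, 38, 39, 86, 97, 12, 7]
Insert 97: [5, 8, 38, 39, 86, 97, 12, 7]
Insert 12: [5, 8, 12, 38, 39, 86, 97, 7]
Insert 7: [5, 7, 8, 12, 38, 39, 86, 97]

Sorted: [5, 7, 8, 12, 38, 39, 86, 97]


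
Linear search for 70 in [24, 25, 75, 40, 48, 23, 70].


i=0: 24!=70
i=1: 25!=70
i=2: 75!=70
i=3: 40!=70
i=4: 48!=70
i=5: 23!=70
i=6: 70==70 found!

Found at 6, 7 comps


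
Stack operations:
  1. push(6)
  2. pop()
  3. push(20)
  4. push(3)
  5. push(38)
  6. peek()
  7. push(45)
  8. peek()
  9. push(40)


push(6) -> [6]
pop()->6, []
push(20) -> [20]
push(3) -> [20, 3]
push(38) -> [20, 3, 38]
peek()->38
push(45) -> [20, 3, 38, 45]
peek()->45
push(40) -> [20, 3, 38, 45, 40]

Final stack: [20, 3, 38, 45, 40]


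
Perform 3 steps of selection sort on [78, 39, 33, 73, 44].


Initial: [78, 39, 33, 73, 44]
Step 1: min=33 at 2
  Swap: [33, 39, 78, 73, 44]
Step 2: min=39 at 1
  Swap: [33, 39, 78, 73, 44]
Step 3: min=44 at 4
  Swap: [33, 39, 44, 73, 78]

After 3 steps: [33, 39, 44, 73, 78]


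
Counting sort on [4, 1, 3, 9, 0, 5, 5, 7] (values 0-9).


Input: [4, 1, 3, 9, 0, 5, 5, 7]
Counts: [1, 1, 0, 1, 1, 2, 0, 1, 0, 1]

Sorted: [0, 1, 3, 4, 5, 5, 7, 9]


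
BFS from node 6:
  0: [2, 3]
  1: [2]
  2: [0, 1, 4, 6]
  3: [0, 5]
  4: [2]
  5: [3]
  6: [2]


Visit 6, enqueue [2]
Visit 2, enqueue [0, 1, 4]
Visit 0, enqueue [3]
Visit 1, enqueue []
Visit 4, enqueue []
Visit 3, enqueue [5]
Visit 5, enqueue []

BFS order: [6, 2, 0, 1, 4, 3, 5]


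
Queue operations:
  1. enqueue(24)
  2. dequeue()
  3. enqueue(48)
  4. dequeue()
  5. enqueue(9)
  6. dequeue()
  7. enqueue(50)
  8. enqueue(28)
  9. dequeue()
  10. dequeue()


enqueue(24) -> [24]
dequeue()->24, []
enqueue(48) -> [48]
dequeue()->48, []
enqueue(9) -> [9]
dequeue()->9, []
enqueue(50) -> [50]
enqueue(28) -> [50, 28]
dequeue()->50, [28]
dequeue()->28, []

Final queue: []


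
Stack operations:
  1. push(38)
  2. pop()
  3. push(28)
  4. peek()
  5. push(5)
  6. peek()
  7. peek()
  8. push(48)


push(38) -> [38]
pop()->38, []
push(28) -> [28]
peek()->28
push(5) -> [28, 5]
peek()->5
peek()->5
push(48) -> [28, 5, 48]

Final stack: [28, 5, 48]


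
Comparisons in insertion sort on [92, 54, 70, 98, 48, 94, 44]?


Algorithm: insertion sort
Input: [92, 54, 70, 98, 48, 94, 44]
Sorted: [44, 48, 54, 70, 92, 94, 98]

16


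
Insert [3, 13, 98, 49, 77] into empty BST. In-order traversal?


Insert 3: root
Insert 13: R from 3
Insert 98: R from 3 -> R from 13
Insert 49: R from 3 -> R from 13 -> L from 98
Insert 77: R from 3 -> R from 13 -> L from 98 -> R from 49

In-order: [3, 13, 49, 77, 98]


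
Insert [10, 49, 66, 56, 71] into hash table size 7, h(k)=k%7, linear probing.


Insert 10: h=3 -> slot 3
Insert 49: h=0 -> slot 0
Insert 66: h=3, 1 probes -> slot 4
Insert 56: h=0, 1 probes -> slot 1
Insert 71: h=1, 1 probes -> slot 2

Table: [49, 56, 71, 10, 66, None, None]


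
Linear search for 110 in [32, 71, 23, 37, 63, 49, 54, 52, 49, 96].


i=0: 32!=110
i=1: 71!=110
i=2: 23!=110
i=3: 37!=110
i=4: 63!=110
i=5: 49!=110
i=6: 54!=110
i=7: 52!=110
i=8: 49!=110
i=9: 96!=110

Not found, 10 comps


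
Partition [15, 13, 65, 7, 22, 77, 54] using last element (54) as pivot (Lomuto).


Pivot: 54
  15 <= 54: advance i (no swap)
  13 <= 54: advance i (no swap)
  7 <= 54: swap -> [15, 13, 7, 65, 22, 77, 54]
  22 <= 54: swap -> [15, 13, 7, 22, 65, 77, 54]
Place pivot at 4: [15, 13, 7, 22, 54, 77, 65]

Partitioned: [15, 13, 7, 22, 54, 77, 65]


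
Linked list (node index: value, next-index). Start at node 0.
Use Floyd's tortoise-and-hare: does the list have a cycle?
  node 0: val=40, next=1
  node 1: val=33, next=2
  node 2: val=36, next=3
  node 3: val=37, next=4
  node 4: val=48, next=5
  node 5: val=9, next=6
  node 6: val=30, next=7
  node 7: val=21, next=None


Floyd's tortoise (slow, +1) and hare (fast, +2):
  init: slow=0, fast=0
  step 1: slow=1, fast=2
  step 2: slow=2, fast=4
  step 3: slow=3, fast=6
  step 4: fast 6->7->None, no cycle

Cycle: no


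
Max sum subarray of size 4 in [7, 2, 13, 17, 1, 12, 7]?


[0:4]: 39
[1:5]: 33
[2:6]: 43
[3:7]: 37

Max: 43 at [2:6]


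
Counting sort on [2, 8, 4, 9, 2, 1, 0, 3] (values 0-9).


Input: [2, 8, 4, 9, 2, 1, 0, 3]
Counts: [1, 1, 2, 1, 1, 0, 0, 0, 1, 1]

Sorted: [0, 1, 2, 2, 3, 4, 8, 9]


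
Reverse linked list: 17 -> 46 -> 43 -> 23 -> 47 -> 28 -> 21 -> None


Step 1: curr=17, set curr.next=prev(None) | reversed so far: 17
Step 2: curr=46, set curr.next=prev(17) | reversed so far: 46 -> 17
Step 3: curr=43, set curr.next=prev(46) | reversed so far: 43 -> 46 -> 17
Step 4: curr=23, set curr.next=prev(43) | reversed so far: 23 -> 43 -> 46 -> 17
Step 5: curr=47, set curr.next=prev(23) | reversed so far: 47 -> 23 -> 43 -> 46 -> 17
Step 6: curr=28, set curr.next=prev(47) | reversed so far: 28 -> 47 -> 23 -> 43 -> 46 -> 17
Step 7: curr=21, set curr.next=prev(28) | reversed so far: 21 -> 28 -> 47 -> 23 -> 43 -> 46 -> 17

21 -> 28 -> 47 -> 23 -> 43 -> 46 -> 17 -> None


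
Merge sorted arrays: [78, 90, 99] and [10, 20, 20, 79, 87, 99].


Take 10 from B
Take 20 from B
Take 20 from B
Take 78 from A
Take 79 from B
Take 87 from B
Take 90 from A
Take 99 from A

Merged: [10, 20, 20, 78, 79, 87, 90, 99, 99]


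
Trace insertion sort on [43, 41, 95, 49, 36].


Initial: [43, 41, 95, 49, 36]
Insert 41: [41, 43, 95, 49, 36]
Insert 95: [41, 43, 95, 49, 36]
Insert 49: [41, 43, 49, 95, 36]
Insert 36: [36, 41, 43, 49, 95]

Sorted: [36, 41, 43, 49, 95]


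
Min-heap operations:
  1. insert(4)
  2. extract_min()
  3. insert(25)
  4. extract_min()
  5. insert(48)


insert(4) -> [4]
extract_min()->4, []
insert(25) -> [25]
extract_min()->25, []
insert(48) -> [48]

Final heap: [48]


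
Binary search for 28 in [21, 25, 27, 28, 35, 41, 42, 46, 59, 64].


Step 1: lo=0, hi=9, mid=4, val=35
Step 2: lo=0, hi=3, mid=1, val=25
Step 3: lo=2, hi=3, mid=2, val=27
Step 4: lo=3, hi=3, mid=3, val=28

Found at index 3


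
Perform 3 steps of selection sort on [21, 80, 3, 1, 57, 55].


Initial: [21, 80, 3, 1, 57, 55]
Step 1: min=1 at 3
  Swap: [1, 80, 3, 21, 57, 55]
Step 2: min=3 at 2
  Swap: [1, 3, 80, 21, 57, 55]
Step 3: min=21 at 3
  Swap: [1, 3, 21, 80, 57, 55]

After 3 steps: [1, 3, 21, 80, 57, 55]


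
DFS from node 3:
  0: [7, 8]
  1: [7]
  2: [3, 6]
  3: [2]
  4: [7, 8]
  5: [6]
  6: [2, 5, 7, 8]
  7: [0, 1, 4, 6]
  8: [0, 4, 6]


Visit 3, push [2]
Visit 2, push [6]
Visit 6, push [8, 7, 5]
Visit 5, push []
Visit 7, push [4, 1, 0]
Visit 0, push [8]
Visit 8, push [4]
Visit 4, push []
Visit 1, push []

DFS order: [3, 2, 6, 5, 7, 0, 8, 4, 1]


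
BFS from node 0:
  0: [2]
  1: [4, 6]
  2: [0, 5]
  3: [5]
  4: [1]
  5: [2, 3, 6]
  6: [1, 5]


Visit 0, enqueue [2]
Visit 2, enqueue [5]
Visit 5, enqueue [3, 6]
Visit 3, enqueue []
Visit 6, enqueue [1]
Visit 1, enqueue [4]
Visit 4, enqueue []

BFS order: [0, 2, 5, 3, 6, 1, 4]


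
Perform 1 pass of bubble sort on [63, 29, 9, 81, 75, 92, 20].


Initial: [63, 29, 9, 81, 75, 92, 20]
Pass 1: [29, 9, 63, 75, 81, 20, 92] (4 swaps)

After 1 pass: [29, 9, 63, 75, 81, 20, 92]


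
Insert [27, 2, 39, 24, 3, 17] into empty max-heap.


Insert 27: [27]
Insert 2: [27, 2]
Insert 39: [39, 2, 27]
Insert 24: [39, 24, 27, 2]
Insert 3: [39, 24, 27, 2, 3]
Insert 17: [39, 24, 27, 2, 3, 17]

Final heap: [39, 24, 27, 2, 3, 17]


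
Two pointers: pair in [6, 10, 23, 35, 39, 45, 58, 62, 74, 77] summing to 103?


lo=0(6)+hi=9(77)=83
lo=1(10)+hi=9(77)=87
lo=2(23)+hi=9(77)=100
lo=3(35)+hi=9(77)=112
lo=3(35)+hi=8(74)=109
lo=3(35)+hi=7(62)=97
lo=4(39)+hi=7(62)=101
lo=5(45)+hi=7(62)=107
lo=5(45)+hi=6(58)=103

Yes: 45+58=103


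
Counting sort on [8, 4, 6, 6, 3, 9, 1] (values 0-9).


Input: [8, 4, 6, 6, 3, 9, 1]
Counts: [0, 1, 0, 1, 1, 0, 2, 0, 1, 1]

Sorted: [1, 3, 4, 6, 6, 8, 9]


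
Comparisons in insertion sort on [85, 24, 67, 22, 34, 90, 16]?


Algorithm: insertion sort
Input: [85, 24, 67, 22, 34, 90, 16]
Sorted: [16, 22, 24, 34, 67, 85, 90]

16


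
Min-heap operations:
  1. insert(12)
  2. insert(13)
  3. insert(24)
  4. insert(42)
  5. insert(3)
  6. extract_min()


insert(12) -> [12]
insert(13) -> [12, 13]
insert(24) -> [12, 13, 24]
insert(42) -> [12, 13, 24, 42]
insert(3) -> [3, 12, 24, 42, 13]
extract_min()->3, [12, 13, 24, 42]

Final heap: [12, 13, 24, 42]


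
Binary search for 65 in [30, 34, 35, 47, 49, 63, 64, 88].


Step 1: lo=0, hi=7, mid=3, val=47
Step 2: lo=4, hi=7, mid=5, val=63
Step 3: lo=6, hi=7, mid=6, val=64
Step 4: lo=7, hi=7, mid=7, val=88

Not found


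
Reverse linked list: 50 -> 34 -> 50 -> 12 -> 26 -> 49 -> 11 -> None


Step 1: curr=50, set curr.next=prev(None) | reversed so far: 50
Step 2: curr=34, set curr.next=prev(50) | reversed so far: 34 -> 50
Step 3: curr=50, set curr.next=prev(34) | reversed so far: 50 -> 34 -> 50
Step 4: curr=12, set curr.next=prev(50) | reversed so far: 12 -> 50 -> 34 -> 50
Step 5: curr=26, set curr.next=prev(12) | reversed so far: 26 -> 12 -> 50 -> 34 -> 50
Step 6: curr=49, set curr.next=prev(26) | reversed so far: 49 -> 26 -> 12 -> 50 -> 34 -> 50
Step 7: curr=11, set curr.next=prev(49) | reversed so far: 11 -> 49 -> 26 -> 12 -> 50 -> 34 -> 50

11 -> 49 -> 26 -> 12 -> 50 -> 34 -> 50 -> None


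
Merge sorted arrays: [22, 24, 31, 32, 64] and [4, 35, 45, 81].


Take 4 from B
Take 22 from A
Take 24 from A
Take 31 from A
Take 32 from A
Take 35 from B
Take 45 from B
Take 64 from A

Merged: [4, 22, 24, 31, 32, 35, 45, 64, 81]


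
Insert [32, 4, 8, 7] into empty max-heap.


Insert 32: [32]
Insert 4: [32, 4]
Insert 8: [32, 4, 8]
Insert 7: [32, 7, 8, 4]

Final heap: [32, 7, 8, 4]


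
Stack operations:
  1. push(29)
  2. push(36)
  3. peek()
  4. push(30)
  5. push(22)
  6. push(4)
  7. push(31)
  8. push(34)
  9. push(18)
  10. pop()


push(29) -> [29]
push(36) -> [29, 36]
peek()->36
push(30) -> [29, 36, 30]
push(22) -> [29, 36, 30, 22]
push(4) -> [29, 36, 30, 22, 4]
push(31) -> [29, 36, 30, 22, 4, 31]
push(34) -> [29, 36, 30, 22, 4, 31, 34]
push(18) -> [29, 36, 30, 22, 4, 31, 34, 18]
pop()->18, [29, 36, 30, 22, 4, 31, 34]

Final stack: [29, 36, 30, 22, 4, 31, 34]


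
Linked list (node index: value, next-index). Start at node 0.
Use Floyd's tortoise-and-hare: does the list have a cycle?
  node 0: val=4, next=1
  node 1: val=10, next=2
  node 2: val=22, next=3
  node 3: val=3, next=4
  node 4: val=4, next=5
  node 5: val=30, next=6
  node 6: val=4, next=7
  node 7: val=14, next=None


Floyd's tortoise (slow, +1) and hare (fast, +2):
  init: slow=0, fast=0
  step 1: slow=1, fast=2
  step 2: slow=2, fast=4
  step 3: slow=3, fast=6
  step 4: fast 6->7->None, no cycle

Cycle: no


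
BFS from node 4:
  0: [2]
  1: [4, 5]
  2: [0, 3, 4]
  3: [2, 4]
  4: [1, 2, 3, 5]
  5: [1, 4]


Visit 4, enqueue [1, 2, 3, 5]
Visit 1, enqueue []
Visit 2, enqueue [0]
Visit 3, enqueue []
Visit 5, enqueue []
Visit 0, enqueue []

BFS order: [4, 1, 2, 3, 5, 0]


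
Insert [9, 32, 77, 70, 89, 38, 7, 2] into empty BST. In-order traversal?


Insert 9: root
Insert 32: R from 9
Insert 77: R from 9 -> R from 32
Insert 70: R from 9 -> R from 32 -> L from 77
Insert 89: R from 9 -> R from 32 -> R from 77
Insert 38: R from 9 -> R from 32 -> L from 77 -> L from 70
Insert 7: L from 9
Insert 2: L from 9 -> L from 7

In-order: [2, 7, 9, 32, 38, 70, 77, 89]


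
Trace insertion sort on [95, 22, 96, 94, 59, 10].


Initial: [95, 22, 96, 94, 59, 10]
Insert 22: [22, 95, 96, 94, 59, 10]
Insert 96: [22, 95, 96, 94, 59, 10]
Insert 94: [22, 94, 95, 96, 59, 10]
Insert 59: [22, 59, 94, 95, 96, 10]
Insert 10: [10, 22, 59, 94, 95, 96]

Sorted: [10, 22, 59, 94, 95, 96]


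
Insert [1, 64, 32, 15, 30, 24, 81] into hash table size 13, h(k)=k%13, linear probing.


Insert 1: h=1 -> slot 1
Insert 64: h=12 -> slot 12
Insert 32: h=6 -> slot 6
Insert 15: h=2 -> slot 2
Insert 30: h=4 -> slot 4
Insert 24: h=11 -> slot 11
Insert 81: h=3 -> slot 3

Table: [None, 1, 15, 81, 30, None, 32, None, None, None, None, 24, 64]


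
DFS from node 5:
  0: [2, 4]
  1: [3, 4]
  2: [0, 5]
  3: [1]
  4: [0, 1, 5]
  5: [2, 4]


Visit 5, push [4, 2]
Visit 2, push [0]
Visit 0, push [4]
Visit 4, push [1]
Visit 1, push [3]
Visit 3, push []

DFS order: [5, 2, 0, 4, 1, 3]


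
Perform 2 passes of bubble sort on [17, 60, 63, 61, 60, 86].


Initial: [17, 60, 63, 61, 60, 86]
Pass 1: [17, 60, 61, 60, 63, 86] (2 swaps)
Pass 2: [17, 60, 60, 61, 63, 86] (1 swaps)

After 2 passes: [17, 60, 60, 61, 63, 86]


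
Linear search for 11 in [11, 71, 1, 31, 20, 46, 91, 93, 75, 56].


i=0: 11==11 found!

Found at 0, 1 comps


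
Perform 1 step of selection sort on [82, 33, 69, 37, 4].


Initial: [82, 33, 69, 37, 4]
Step 1: min=4 at 4
  Swap: [4, 33, 69, 37, 82]

After 1 step: [4, 33, 69, 37, 82]


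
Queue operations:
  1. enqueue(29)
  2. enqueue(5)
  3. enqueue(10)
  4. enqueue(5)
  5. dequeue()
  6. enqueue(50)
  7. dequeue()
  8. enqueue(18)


enqueue(29) -> [29]
enqueue(5) -> [29, 5]
enqueue(10) -> [29, 5, 10]
enqueue(5) -> [29, 5, 10, 5]
dequeue()->29, [5, 10, 5]
enqueue(50) -> [5, 10, 5, 50]
dequeue()->5, [10, 5, 50]
enqueue(18) -> [10, 5, 50, 18]

Final queue: [10, 5, 50, 18]


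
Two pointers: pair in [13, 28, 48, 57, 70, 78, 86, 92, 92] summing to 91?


lo=0(13)+hi=8(92)=105
lo=0(13)+hi=7(92)=105
lo=0(13)+hi=6(86)=99
lo=0(13)+hi=5(78)=91

Yes: 13+78=91


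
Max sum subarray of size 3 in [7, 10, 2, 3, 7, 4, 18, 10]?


[0:3]: 19
[1:4]: 15
[2:5]: 12
[3:6]: 14
[4:7]: 29
[5:8]: 32

Max: 32 at [5:8]


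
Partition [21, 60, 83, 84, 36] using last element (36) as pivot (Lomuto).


Pivot: 36
  21 <= 36: advance i (no swap)
Place pivot at 1: [21, 36, 83, 84, 60]

Partitioned: [21, 36, 83, 84, 60]


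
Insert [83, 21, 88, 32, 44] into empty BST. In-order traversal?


Insert 83: root
Insert 21: L from 83
Insert 88: R from 83
Insert 32: L from 83 -> R from 21
Insert 44: L from 83 -> R from 21 -> R from 32

In-order: [21, 32, 44, 83, 88]


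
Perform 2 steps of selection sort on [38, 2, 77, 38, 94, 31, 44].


Initial: [38, 2, 77, 38, 94, 31, 44]
Step 1: min=2 at 1
  Swap: [2, 38, 77, 38, 94, 31, 44]
Step 2: min=31 at 5
  Swap: [2, 31, 77, 38, 94, 38, 44]

After 2 steps: [2, 31, 77, 38, 94, 38, 44]


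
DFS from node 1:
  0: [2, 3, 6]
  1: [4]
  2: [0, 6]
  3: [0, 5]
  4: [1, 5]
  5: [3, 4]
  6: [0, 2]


Visit 1, push [4]
Visit 4, push [5]
Visit 5, push [3]
Visit 3, push [0]
Visit 0, push [6, 2]
Visit 2, push [6]
Visit 6, push []

DFS order: [1, 4, 5, 3, 0, 2, 6]


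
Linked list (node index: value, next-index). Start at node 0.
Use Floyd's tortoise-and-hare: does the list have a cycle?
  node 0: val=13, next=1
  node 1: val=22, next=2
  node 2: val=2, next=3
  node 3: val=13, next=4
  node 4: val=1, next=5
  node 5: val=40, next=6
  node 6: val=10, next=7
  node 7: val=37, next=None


Floyd's tortoise (slow, +1) and hare (fast, +2):
  init: slow=0, fast=0
  step 1: slow=1, fast=2
  step 2: slow=2, fast=4
  step 3: slow=3, fast=6
  step 4: fast 6->7->None, no cycle

Cycle: no


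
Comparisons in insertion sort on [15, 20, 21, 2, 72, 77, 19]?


Algorithm: insertion sort
Input: [15, 20, 21, 2, 72, 77, 19]
Sorted: [2, 15, 19, 20, 21, 72, 77]

12


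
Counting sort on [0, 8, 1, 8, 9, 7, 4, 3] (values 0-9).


Input: [0, 8, 1, 8, 9, 7, 4, 3]
Counts: [1, 1, 0, 1, 1, 0, 0, 1, 2, 1]

Sorted: [0, 1, 3, 4, 7, 8, 8, 9]


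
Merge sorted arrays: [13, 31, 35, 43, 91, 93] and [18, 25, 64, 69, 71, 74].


Take 13 from A
Take 18 from B
Take 25 from B
Take 31 from A
Take 35 from A
Take 43 from A
Take 64 from B
Take 69 from B
Take 71 from B
Take 74 from B

Merged: [13, 18, 25, 31, 35, 43, 64, 69, 71, 74, 91, 93]


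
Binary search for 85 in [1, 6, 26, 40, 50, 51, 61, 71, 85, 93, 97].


Step 1: lo=0, hi=10, mid=5, val=51
Step 2: lo=6, hi=10, mid=8, val=85

Found at index 8
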